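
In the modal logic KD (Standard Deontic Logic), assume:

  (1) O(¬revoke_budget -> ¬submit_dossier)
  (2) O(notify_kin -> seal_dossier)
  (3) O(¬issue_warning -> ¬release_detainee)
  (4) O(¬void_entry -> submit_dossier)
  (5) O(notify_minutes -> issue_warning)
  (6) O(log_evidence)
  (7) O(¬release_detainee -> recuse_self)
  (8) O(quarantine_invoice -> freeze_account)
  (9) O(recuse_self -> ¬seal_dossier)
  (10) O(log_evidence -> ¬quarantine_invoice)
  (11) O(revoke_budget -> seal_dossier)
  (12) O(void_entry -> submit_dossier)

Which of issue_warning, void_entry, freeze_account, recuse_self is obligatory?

Premises 12 and 4 cover both cases: O(void_entry -> submit_dossier) and O(¬void_entry -> submit_dossier). Since void_entry ∨ ¬void_entry is a tautology, O(submit_dossier) follows.
The contrapositive of premise 1 (O(¬revoke_budget -> ¬submit_dossier)) is O(submit_dossier -> revoke_budget), and O(submit_dossier) is already established, so O(revoke_budget).
With premise 11, O(revoke_budget -> seal_dossier), the K-axiom yields O(seal_dossier).
Premise 9 is O(recuse_self -> ¬seal_dossier); contrapositively O(seal_dossier -> ¬recuse_self). Since O(seal_dossier) holds, K gives O(¬recuse_self).
The contrapositive of premise 7 (O(¬release_detainee -> recuse_self)) is O(¬recuse_self -> release_detainee), and O(¬recuse_self) is already established, so O(release_detainee).
Premise 3 is O(¬issue_warning -> ¬release_detainee); contrapositively O(release_detainee -> issue_warning). Since O(release_detainee) holds, K gives O(issue_warning).
So O(issue_warning) holds — issue_warning is obligatory. None of the other listed options is made obligatory by any chain of premises.

issue_warning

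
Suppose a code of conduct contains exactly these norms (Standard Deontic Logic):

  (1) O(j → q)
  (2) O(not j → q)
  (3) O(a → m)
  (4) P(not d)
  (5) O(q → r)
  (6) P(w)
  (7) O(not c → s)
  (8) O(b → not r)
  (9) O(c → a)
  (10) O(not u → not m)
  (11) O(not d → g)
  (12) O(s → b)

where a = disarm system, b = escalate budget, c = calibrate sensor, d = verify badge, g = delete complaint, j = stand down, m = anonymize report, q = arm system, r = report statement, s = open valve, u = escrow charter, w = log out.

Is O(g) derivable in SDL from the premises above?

Premise 11 is O(not d → g), but O(not d) is not derivable from the premises (the permission P(not d) asserts only not O(d), not O(not d)), so it does not yield O(g).
No other premise forces O(g). An ideal world satisfying every premise can still have g false, so O(g) is not derivable.

No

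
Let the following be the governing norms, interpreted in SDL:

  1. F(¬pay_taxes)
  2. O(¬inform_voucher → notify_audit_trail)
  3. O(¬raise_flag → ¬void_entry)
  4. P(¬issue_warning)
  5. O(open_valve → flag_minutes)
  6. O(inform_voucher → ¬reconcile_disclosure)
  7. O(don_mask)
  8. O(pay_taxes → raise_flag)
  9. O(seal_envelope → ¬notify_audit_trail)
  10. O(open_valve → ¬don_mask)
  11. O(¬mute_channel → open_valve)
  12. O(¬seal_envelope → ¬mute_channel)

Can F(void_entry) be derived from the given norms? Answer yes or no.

Premise 3 is O(¬raise_flag → ¬void_entry), but O(¬raise_flag) is not derivable from the premises, so it does not yield O(¬void_entry).
No other premise forces O(¬void_entry). An ideal world satisfying every premise can still have void_entry true, so F(void_entry) is not derivable.

No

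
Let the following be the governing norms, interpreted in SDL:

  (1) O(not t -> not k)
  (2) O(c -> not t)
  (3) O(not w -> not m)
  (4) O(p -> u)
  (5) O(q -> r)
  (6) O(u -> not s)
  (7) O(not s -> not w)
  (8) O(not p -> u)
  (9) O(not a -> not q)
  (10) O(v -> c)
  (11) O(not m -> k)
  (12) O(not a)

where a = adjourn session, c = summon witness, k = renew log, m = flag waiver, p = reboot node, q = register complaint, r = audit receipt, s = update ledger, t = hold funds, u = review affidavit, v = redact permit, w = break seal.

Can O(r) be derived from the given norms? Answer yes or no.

Premise 5 is O(q -> r), but O(q) is not derivable from the premises, so it does not yield O(r).
No other premise forces O(r). An ideal world satisfying every premise can still have r false, so O(r) is not derivable.

No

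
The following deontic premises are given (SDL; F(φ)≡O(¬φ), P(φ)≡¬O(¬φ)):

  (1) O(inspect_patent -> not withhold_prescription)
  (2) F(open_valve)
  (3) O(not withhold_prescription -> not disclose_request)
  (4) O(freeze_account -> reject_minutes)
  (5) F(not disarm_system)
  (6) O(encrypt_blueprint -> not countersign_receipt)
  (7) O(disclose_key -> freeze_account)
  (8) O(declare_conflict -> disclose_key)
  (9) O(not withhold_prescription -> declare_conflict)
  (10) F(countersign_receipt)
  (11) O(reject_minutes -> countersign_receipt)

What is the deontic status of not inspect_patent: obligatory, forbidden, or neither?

Premise 10 is F(countersign_receipt), i.e. O(not countersign_receipt).
Premise 11 is O(reject_minutes -> countersign_receipt); contrapositively O(not countersign_receipt -> not reject_minutes). Since O(not countersign_receipt) holds, K gives O(not reject_minutes).
Premise 4 is O(freeze_account -> reject_minutes); contrapositively O(not reject_minutes -> not freeze_account). Since O(not reject_minutes) holds, K gives O(not freeze_account).
The contrapositive of premise 7 (O(disclose_key -> freeze_account)) is O(not freeze_account -> not disclose_key), and O(not freeze_account) is already established, so O(not disclose_key).
The contrapositive of premise 8 (O(declare_conflict -> disclose_key)) is O(not disclose_key -> not declare_conflict), and O(not disclose_key) is already established, so O(not declare_conflict).
The contrapositive of premise 9 (O(not withhold_prescription -> declare_conflict)) is O(not declare_conflict -> withhold_prescription), and O(not declare_conflict) is already established, so O(withhold_prescription).
The contrapositive of premise 1 (O(inspect_patent -> not withhold_prescription)) is O(withhold_prescription -> not inspect_patent), and O(withhold_prescription) is already established, so O(not inspect_patent).
Premises 2, 3, 5, 6 do not contribute to this derivation.
Hence not inspect_patent is obligatory.

Obligatory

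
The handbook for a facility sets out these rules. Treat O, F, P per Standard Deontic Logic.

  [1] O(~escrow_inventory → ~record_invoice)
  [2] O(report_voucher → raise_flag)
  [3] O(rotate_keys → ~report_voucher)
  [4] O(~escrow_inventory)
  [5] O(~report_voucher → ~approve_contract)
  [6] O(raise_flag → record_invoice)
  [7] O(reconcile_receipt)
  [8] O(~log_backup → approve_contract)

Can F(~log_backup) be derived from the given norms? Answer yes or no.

Yes

Premise 4 states O(~escrow_inventory) outright.
From O(~escrow_inventory) and premise 1, O(~escrow_inventory → ~record_invoice), we obtain O(~record_invoice).
Premise 6 is O(raise_flag → record_invoice); contrapositively O(~record_invoice → ~raise_flag). Since O(~record_invoice) holds, K gives O(~raise_flag).
Premise 2 is O(report_voucher → raise_flag); contrapositively O(~raise_flag → ~report_voucher). Since O(~raise_flag) holds, K gives O(~report_voucher).
Premise 5 is O(~report_voucher → ~approve_contract); since O(~report_voucher), deontic closure gives O(~approve_contract).
Premise 8, O(~log_backup → approve_contract), contraposes to O(~approve_contract → log_backup); with O(~approve_contract) we get O(log_backup).
Premises 3, 7 do not contribute to this derivation.
So O(log_backup) holds, i.e. F(~log_backup). The claim follows.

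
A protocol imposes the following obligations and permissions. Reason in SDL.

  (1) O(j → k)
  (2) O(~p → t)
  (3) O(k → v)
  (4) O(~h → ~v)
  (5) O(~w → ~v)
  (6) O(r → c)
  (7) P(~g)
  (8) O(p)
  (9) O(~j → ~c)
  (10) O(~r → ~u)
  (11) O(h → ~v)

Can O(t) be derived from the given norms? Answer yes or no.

Premise 2 is O(~p → t), but O(~p) is not derivable from the premises, so it does not yield O(t).
No other premise forces O(t). An ideal world satisfying every premise can still have t false, so O(t) is not derivable.

No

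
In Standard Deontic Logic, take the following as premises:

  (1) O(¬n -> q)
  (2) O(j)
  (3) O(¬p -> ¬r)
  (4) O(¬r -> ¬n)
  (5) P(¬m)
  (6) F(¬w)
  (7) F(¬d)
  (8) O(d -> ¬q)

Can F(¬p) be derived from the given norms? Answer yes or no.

Yes

Premise 7 is F(¬d), i.e. O(d).
Premise 8 is O(d -> ¬q); since O(d), deontic closure gives O(¬q).
Premise 1, O(¬n -> q), contraposes to O(¬q -> n); with O(¬q) we get O(n).
Premise 4, O(¬r -> ¬n), contraposes to O(n -> r); with O(n) we get O(r).
Premise 3 is O(¬p -> ¬r); contrapositively O(r -> p). Since O(r) holds, K gives O(p).
Premises 2, 5, 6 do not contribute to this derivation.
So O(p) holds, i.e. F(¬p). The claim follows.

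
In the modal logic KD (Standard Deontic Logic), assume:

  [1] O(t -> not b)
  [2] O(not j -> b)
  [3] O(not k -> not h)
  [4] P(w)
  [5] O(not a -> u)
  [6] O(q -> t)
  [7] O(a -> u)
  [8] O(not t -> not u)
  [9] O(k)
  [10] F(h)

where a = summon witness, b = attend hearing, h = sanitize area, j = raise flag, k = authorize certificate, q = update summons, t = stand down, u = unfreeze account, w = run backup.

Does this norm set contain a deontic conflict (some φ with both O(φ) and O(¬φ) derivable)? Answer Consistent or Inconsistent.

Premise 3 is O(not k -> not h); even if O(not h) held, inferring O(not k) would be affirming the consequent — invalid.
So O(not k) is not derivable, and the apparent clash with O(k) does not arise.
A world satisfying every obligation exists (e.g. a=false, b=false, h=false, j=true, k=true, q=false, t=true, u=true, w=false); no atom is both obligatory and forbidden, so the set is consistent.

Consistent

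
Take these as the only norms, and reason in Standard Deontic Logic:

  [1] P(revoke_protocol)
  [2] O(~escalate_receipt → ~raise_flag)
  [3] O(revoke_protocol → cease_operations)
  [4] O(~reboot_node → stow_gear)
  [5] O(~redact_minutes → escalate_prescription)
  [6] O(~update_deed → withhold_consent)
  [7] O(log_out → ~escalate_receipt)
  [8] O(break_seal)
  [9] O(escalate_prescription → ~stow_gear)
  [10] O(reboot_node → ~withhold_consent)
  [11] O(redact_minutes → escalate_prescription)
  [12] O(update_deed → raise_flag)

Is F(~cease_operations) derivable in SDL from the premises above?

Premise 3 is O(revoke_protocol → cease_operations), but O(revoke_protocol) is not derivable from the premises (the permission P(revoke_protocol) asserts only ~O(~revoke_protocol), not O(revoke_protocol)), so it does not yield O(cease_operations).
No other premise forces O(cease_operations). An ideal world satisfying every premise can still have ~cease_operations true, so F(~cease_operations) is not derivable.

No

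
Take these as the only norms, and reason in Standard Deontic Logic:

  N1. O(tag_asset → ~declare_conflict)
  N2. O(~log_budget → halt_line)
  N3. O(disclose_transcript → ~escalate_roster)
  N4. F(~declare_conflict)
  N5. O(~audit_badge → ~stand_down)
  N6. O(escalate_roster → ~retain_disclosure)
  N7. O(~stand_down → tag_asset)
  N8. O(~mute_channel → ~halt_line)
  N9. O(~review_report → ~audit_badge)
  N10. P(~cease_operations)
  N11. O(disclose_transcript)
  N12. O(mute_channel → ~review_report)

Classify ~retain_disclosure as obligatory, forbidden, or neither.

Neither

Premise 6 is O(escalate_roster → ~retain_disclosure), but O(escalate_roster) is not derivable from the premises, so it does not yield O(~retain_disclosure).
No premise or chain of K-axiom applications forces O(~retain_disclosure), and none forces O(retain_disclosure). So ~retain_disclosure is neither obligatory nor forbidden under these norms.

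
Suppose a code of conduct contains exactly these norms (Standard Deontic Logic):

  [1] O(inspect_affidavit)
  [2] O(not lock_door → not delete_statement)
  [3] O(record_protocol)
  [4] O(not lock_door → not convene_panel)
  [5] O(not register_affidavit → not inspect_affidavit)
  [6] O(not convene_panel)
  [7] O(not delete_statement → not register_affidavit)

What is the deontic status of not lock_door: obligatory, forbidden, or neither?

Forbidden

From premise 1 we have O(inspect_affidavit).
Premise 5 is O(not register_affidavit → not inspect_affidavit); contrapositively O(inspect_affidavit → register_affidavit). Since O(inspect_affidavit) holds, K gives O(register_affidavit).
The contrapositive of premise 7 (O(not delete_statement → not register_affidavit)) is O(register_affidavit → delete_statement), and O(register_affidavit) is already established, so O(delete_statement).
Premise 2 is O(not lock_door → not delete_statement); contrapositively O(delete_statement → lock_door). Since O(delete_statement) holds, K gives O(lock_door).
Premises 3, 4, 6 do not contribute to this derivation.
Thus O(lock_door), which is F(not lock_door): not lock_door is forbidden.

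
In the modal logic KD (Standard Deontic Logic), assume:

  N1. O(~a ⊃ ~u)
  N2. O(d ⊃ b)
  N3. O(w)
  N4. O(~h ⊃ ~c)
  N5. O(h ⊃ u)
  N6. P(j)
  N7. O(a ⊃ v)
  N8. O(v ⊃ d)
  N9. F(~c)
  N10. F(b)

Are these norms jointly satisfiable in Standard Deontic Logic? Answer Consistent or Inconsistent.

Inconsistent

Premise 9, F(~c), is equivalent to O(c).
The contrapositive of premise 4 (O(~h ⊃ ~c)) is O(c ⊃ h), and O(c) is already established, so O(h).
With premise 5, O(h ⊃ u), the K-axiom yields O(u).
Premise 1 is O(~a ⊃ ~u); contrapositively O(u ⊃ a). Since O(u) holds, K gives O(a).
Premise 7 is O(a ⊃ v); since O(a), deontic closure gives O(v).
From O(v) and premise 8, O(v ⊃ d), we obtain O(d).
From O(d) and premise 2, O(d ⊃ b), we obtain O(b).
However, F(b) at premise 10 amounts to O(~b).
We now have both O(b) and O(~b) — b is simultaneously obligatory and forbidden, violating the D-axiom.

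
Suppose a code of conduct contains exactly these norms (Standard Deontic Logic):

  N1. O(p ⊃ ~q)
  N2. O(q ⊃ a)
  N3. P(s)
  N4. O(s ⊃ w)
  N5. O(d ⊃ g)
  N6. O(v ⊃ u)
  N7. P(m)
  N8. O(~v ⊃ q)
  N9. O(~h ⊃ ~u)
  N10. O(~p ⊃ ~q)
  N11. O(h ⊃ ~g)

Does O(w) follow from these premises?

Premise 4 is O(s ⊃ w), but O(s) is not derivable from the premises (the permission P(s) asserts only ~O(~s), not O(s)), so it does not yield O(w).
No other premise forces O(w). An ideal world satisfying every premise can still have w false, so O(w) is not derivable.

No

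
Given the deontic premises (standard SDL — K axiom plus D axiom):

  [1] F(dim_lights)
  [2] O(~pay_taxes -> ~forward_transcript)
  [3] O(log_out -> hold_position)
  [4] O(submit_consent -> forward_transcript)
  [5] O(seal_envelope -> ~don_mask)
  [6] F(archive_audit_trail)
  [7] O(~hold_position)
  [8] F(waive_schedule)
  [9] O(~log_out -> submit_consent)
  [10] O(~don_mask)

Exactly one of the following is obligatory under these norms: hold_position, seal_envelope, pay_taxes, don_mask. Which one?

Premise 7 states O(~hold_position) outright.
Premise 3 is O(log_out -> hold_position); contrapositively O(~hold_position -> ~log_out). Since O(~hold_position) holds, K gives O(~log_out).
Applying K to premise 9 (O(~log_out -> submit_consent)) and O(~log_out) yields O(submit_consent).
Applying K to premise 4 (O(submit_consent -> forward_transcript)) and O(submit_consent) yields O(forward_transcript).
Premise 2 is O(~pay_taxes -> ~forward_transcript); contrapositively O(forward_transcript -> pay_taxes). Since O(forward_transcript) holds, K gives O(pay_taxes).
So O(pay_taxes) holds — pay_taxes is obligatory. None of the other listed options is made obligatory by any chain of premises.

pay_taxes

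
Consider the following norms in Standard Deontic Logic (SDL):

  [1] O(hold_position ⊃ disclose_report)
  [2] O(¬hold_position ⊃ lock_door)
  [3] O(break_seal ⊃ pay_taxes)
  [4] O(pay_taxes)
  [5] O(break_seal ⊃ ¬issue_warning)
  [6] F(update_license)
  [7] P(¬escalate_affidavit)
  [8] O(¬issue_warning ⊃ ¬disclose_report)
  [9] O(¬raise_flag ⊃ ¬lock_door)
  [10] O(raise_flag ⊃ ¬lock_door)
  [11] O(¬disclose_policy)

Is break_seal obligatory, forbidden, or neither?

By case analysis on ¬raise_flag: premise 9 gives O(¬raise_flag ⊃ ¬lock_door) and premise 10 gives O(raise_flag ⊃ ¬lock_door), so O(¬lock_door) either way.
The contrapositive of premise 2 (O(¬hold_position ⊃ lock_door)) is O(¬lock_door ⊃ hold_position), and O(¬lock_door) is already established, so O(hold_position).
Premise 1 is O(hold_position ⊃ disclose_report); since O(hold_position), deontic closure gives O(disclose_report).
Premise 8, O(¬issue_warning ⊃ ¬disclose_report), contraposes to O(disclose_report ⊃ issue_warning); with O(disclose_report) we get O(issue_warning).
Premise 5, O(break_seal ⊃ ¬issue_warning), contraposes to O(issue_warning ⊃ ¬break_seal); with O(issue_warning) we get O(¬break_seal).
Premises 3, 4, 6, 7, 11 do not contribute to this derivation.
Thus O(¬break_seal), which is F(break_seal): break_seal is forbidden.

Forbidden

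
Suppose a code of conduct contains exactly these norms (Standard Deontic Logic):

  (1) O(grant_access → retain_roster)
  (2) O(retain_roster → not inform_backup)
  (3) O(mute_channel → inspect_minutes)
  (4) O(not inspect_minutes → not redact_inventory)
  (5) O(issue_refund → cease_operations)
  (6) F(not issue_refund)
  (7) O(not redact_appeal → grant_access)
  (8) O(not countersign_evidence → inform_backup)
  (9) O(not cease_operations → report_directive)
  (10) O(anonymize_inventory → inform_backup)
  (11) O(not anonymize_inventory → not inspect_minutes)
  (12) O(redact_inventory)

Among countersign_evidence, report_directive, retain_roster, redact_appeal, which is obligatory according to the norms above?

redact_appeal

From premise 12 we have O(redact_inventory).
Premise 4, O(not inspect_minutes → not redact_inventory), contraposes to O(redact_inventory → inspect_minutes); with O(redact_inventory) we get O(inspect_minutes).
The contrapositive of premise 11 (O(not anonymize_inventory → not inspect_minutes)) is O(inspect_minutes → anonymize_inventory), and O(inspect_minutes) is already established, so O(anonymize_inventory).
Applying K to premise 10 (O(anonymize_inventory → inform_backup)) and O(anonymize_inventory) yields O(inform_backup).
The contrapositive of premise 2 (O(retain_roster → not inform_backup)) is O(inform_backup → not retain_roster), and O(inform_backup) is already established, so O(not retain_roster).
Premise 1, O(grant_access → retain_roster), contraposes to O(not retain_roster → not grant_access); with O(not retain_roster) we get O(not grant_access).
The contrapositive of premise 7 (O(not redact_appeal → grant_access)) is O(not grant_access → redact_appeal), and O(not grant_access) is already established, so O(redact_appeal).
So O(redact_appeal) holds — redact_appeal is obligatory. None of the other listed options is made obligatory by any chain of premises.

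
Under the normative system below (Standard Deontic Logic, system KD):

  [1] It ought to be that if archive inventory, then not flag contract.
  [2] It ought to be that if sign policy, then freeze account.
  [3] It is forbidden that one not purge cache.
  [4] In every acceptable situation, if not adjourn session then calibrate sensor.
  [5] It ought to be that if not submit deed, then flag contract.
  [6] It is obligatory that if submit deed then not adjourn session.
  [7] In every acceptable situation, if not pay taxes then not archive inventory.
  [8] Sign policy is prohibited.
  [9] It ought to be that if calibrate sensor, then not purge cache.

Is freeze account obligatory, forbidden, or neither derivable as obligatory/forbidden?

Premise 2 is O(sign_policy → freeze_account), but O(sign_policy) is not derivable from the premises, so it does not yield O(freeze_account).
No premise or chain of K-axiom applications forces O(freeze_account), and none forces O(¬freeze_account). So freeze_account is neither obligatory nor forbidden under these norms.

Neither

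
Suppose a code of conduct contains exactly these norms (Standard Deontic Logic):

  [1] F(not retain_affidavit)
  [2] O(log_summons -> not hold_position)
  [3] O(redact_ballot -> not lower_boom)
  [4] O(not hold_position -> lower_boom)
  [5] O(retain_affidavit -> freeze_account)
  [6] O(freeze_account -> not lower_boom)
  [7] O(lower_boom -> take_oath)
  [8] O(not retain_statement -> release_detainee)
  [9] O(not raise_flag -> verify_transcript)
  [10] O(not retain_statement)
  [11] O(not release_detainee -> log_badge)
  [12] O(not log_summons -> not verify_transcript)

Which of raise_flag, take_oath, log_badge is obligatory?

Premise 1 is F(not retain_affidavit), i.e. O(retain_affidavit).
Applying K to premise 5 (O(retain_affidavit -> freeze_account)) and O(retain_affidavit) yields O(freeze_account).
Applying K to premise 6 (O(freeze_account -> not lower_boom)) and O(freeze_account) yields O(not lower_boom).
Premise 4 is O(not hold_position -> lower_boom); contrapositively O(not lower_boom -> hold_position). Since O(not lower_boom) holds, K gives O(hold_position).
Premise 2 is O(log_summons -> not hold_position); contrapositively O(hold_position -> not log_summons). Since O(hold_position) holds, K gives O(not log_summons).
Applying K to premise 12 (O(not log_summons -> not verify_transcript)) and O(not log_summons) yields O(not verify_transcript).
The contrapositive of premise 9 (O(not raise_flag -> verify_transcript)) is O(not verify_transcript -> raise_flag), and O(not verify_transcript) is already established, so O(raise_flag).
So O(raise_flag) holds — raise_flag is obligatory. None of the other listed options is made obligatory by any chain of premises.

raise_flag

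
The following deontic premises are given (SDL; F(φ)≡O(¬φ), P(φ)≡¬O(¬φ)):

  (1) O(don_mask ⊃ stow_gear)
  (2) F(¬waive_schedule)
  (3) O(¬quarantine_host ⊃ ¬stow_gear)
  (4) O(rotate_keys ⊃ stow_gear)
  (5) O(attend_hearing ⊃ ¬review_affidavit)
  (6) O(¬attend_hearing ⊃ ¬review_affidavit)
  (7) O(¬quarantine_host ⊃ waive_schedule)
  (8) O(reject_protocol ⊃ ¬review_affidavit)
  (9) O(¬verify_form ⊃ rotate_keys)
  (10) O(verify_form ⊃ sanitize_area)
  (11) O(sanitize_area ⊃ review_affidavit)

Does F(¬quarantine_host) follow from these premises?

By case analysis on ¬attend_hearing: premise 6 gives O(¬attend_hearing ⊃ ¬review_affidavit) and premise 5 gives O(attend_hearing ⊃ ¬review_affidavit), so O(¬review_affidavit) either way.
Premise 11 is O(sanitize_area ⊃ review_affidavit); contrapositively O(¬review_affidavit ⊃ ¬sanitize_area). Since O(¬review_affidavit) holds, K gives O(¬sanitize_area).
Premise 10 is O(verify_form ⊃ sanitize_area); contrapositively O(¬sanitize_area ⊃ ¬verify_form). Since O(¬sanitize_area) holds, K gives O(¬verify_form).
With premise 9, O(¬verify_form ⊃ rotate_keys), the K-axiom yields O(rotate_keys).
With premise 4, O(rotate_keys ⊃ stow_gear), the K-axiom yields O(stow_gear).
Premise 3, O(¬quarantine_host ⊃ ¬stow_gear), contraposes to O(stow_gear ⊃ quarantine_host); with O(stow_gear) we get O(quarantine_host).
Premises 1, 2, 7, 8 do not contribute to this derivation.
So O(quarantine_host) holds, i.e. F(¬quarantine_host). The claim follows.

Yes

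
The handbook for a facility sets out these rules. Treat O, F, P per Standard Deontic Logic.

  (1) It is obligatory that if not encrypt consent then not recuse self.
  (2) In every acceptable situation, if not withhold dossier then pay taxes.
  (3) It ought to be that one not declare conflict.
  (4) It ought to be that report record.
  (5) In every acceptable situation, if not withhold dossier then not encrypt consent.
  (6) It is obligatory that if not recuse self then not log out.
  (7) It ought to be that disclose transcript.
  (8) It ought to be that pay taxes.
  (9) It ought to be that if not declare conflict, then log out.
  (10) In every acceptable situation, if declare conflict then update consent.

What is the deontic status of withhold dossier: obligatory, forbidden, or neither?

From premise 3 we have O(¬declare_conflict).
With premise 9, O(¬declare_conflict → log_out), the K-axiom yields O(log_out).
Premise 6, O(¬recuse_self → ¬log_out), contraposes to O(log_out → recuse_self); with O(log_out) we get O(recuse_self).
Premise 1, O(¬encrypt_consent → ¬recuse_self), contraposes to O(recuse_self → encrypt_consent); with O(recuse_self) we get O(encrypt_consent).
Premise 5 is O(¬withhold_dossier → ¬encrypt_consent); contrapositively O(encrypt_consent → withhold_dossier). Since O(encrypt_consent) holds, K gives O(withhold_dossier).
Premises 2, 4, 7, 8, 10 do not contribute to this derivation.
Hence withhold_dossier is obligatory.

Obligatory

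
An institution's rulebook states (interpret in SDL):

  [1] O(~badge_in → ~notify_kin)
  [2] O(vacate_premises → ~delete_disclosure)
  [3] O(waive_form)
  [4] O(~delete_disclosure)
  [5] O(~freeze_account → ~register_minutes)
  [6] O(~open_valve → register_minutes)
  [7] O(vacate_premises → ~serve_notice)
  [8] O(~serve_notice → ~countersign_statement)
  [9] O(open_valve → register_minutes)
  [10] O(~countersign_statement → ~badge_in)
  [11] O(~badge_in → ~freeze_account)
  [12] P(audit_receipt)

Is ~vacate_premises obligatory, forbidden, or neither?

Premises 9 and 6 are O(open_valve → register_minutes) and O(~open_valve → register_minutes); every ideal world satisfies open_valve or ~open_valve, so in either case register_minutes holds — hence O(register_minutes).
Premise 5 is O(~freeze_account → ~register_minutes); contrapositively O(register_minutes → freeze_account). Since O(register_minutes) holds, K gives O(freeze_account).
Premise 11, O(~badge_in → ~freeze_account), contraposes to O(freeze_account → badge_in); with O(freeze_account) we get O(badge_in).
The contrapositive of premise 10 (O(~countersign_statement → ~badge_in)) is O(badge_in → countersign_statement), and O(badge_in) is already established, so O(countersign_statement).
Premise 8 is O(~serve_notice → ~countersign_statement); contrapositively O(countersign_statement → serve_notice). Since O(countersign_statement) holds, K gives O(serve_notice).
Premise 7 is O(vacate_premises → ~serve_notice); contrapositively O(serve_notice → ~vacate_premises). Since O(serve_notice) holds, K gives O(~vacate_premises).
Premises 1, 2, 3, 4, 12 do not contribute to this derivation.
Hence ~vacate_premises is obligatory.

Obligatory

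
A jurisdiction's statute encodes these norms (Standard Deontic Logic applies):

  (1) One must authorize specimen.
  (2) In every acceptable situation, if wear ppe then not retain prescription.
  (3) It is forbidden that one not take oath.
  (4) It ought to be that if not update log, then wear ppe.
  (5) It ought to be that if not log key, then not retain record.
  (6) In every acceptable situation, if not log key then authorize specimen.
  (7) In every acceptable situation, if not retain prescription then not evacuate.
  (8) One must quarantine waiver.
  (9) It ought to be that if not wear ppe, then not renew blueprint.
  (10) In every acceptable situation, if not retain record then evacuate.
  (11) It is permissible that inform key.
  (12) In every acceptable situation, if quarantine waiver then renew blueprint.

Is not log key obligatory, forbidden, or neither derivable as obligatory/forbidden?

Premise 8 states O(quarantine_waiver) outright.
From O(quarantine_waiver) and premise 12, O(quarantine_waiver → renew_blueprint), we obtain O(renew_blueprint).
The contrapositive of premise 9 (O(¬wear_ppe → ¬renew_blueprint)) is O(renew_blueprint → wear_ppe), and O(renew_blueprint) is already established, so O(wear_ppe).
Applying K to premise 2 (O(wear_ppe → ¬retain_prescription)) and O(wear_ppe) yields O(¬retain_prescription).
Applying K to premise 7 (O(¬retain_prescription → ¬evacuate)) and O(¬retain_prescription) yields O(¬evacuate).
The contrapositive of premise 10 (O(¬retain_record → evacuate)) is O(¬evacuate → retain_record), and O(¬evacuate) is already established, so O(retain_record).
Premise 5, O(¬log_key → ¬retain_record), contraposes to O(retain_record → log_key); with O(retain_record) we get O(log_key).
Premises 1, 3, 4, 6, 11 do not contribute to this derivation.
Thus O(log_key), which is F(¬log_key): ¬log_key is forbidden.

Forbidden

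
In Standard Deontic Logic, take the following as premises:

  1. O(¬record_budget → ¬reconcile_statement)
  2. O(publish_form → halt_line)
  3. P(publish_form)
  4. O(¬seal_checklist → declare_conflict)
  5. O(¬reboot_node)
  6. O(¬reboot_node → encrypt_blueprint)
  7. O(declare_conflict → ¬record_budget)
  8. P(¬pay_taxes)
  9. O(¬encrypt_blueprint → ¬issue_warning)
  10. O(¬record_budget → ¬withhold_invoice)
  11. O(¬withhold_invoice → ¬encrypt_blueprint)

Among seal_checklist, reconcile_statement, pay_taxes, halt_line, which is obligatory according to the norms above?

Premise 5 gives O(¬reboot_node).
Premise 6 is O(¬reboot_node → encrypt_blueprint); since O(¬reboot_node), deontic closure gives O(encrypt_blueprint).
Premise 11, O(¬withhold_invoice → ¬encrypt_blueprint), contraposes to O(encrypt_blueprint → withhold_invoice); with O(encrypt_blueprint) we get O(withhold_invoice).
Premise 10 is O(¬record_budget → ¬withhold_invoice); contrapositively O(withhold_invoice → record_budget). Since O(withhold_invoice) holds, K gives O(record_budget).
The contrapositive of premise 7 (O(declare_conflict → ¬record_budget)) is O(record_budget → ¬declare_conflict), and O(record_budget) is already established, so O(¬declare_conflict).
The contrapositive of premise 4 (O(¬seal_checklist → declare_conflict)) is O(¬declare_conflict → seal_checklist), and O(¬declare_conflict) is already established, so O(seal_checklist).
So O(seal_checklist) holds — seal_checklist is obligatory. None of the other listed options is made obligatory by any chain of premises.

seal_checklist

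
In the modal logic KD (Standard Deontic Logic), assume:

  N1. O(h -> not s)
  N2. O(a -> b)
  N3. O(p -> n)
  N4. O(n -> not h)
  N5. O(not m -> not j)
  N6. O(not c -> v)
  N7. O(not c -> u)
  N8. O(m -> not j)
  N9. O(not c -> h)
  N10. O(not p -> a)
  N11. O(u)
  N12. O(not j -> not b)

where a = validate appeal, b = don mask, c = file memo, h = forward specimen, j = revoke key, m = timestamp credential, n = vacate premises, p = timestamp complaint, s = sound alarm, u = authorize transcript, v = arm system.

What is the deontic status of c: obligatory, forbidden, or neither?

Obligatory

Premises 8 and 5 are O(m -> not j) and O(not m -> not j); every ideal world satisfies m or not m, so in either case not j holds — hence O(not j).
From O(not j) and premise 12, O(not j -> not b), we obtain O(not b).
Premise 2 is O(a -> b); contrapositively O(not b -> not a). Since O(not b) holds, K gives O(not a).
Premise 10 is O(not p -> a); contrapositively O(not a -> p). Since O(not a) holds, K gives O(p).
With premise 3, O(p -> n), the K-axiom yields O(n).
With premise 4, O(n -> not h), the K-axiom yields O(not h).
Premise 9 is O(not c -> h); contrapositively O(not h -> c). Since O(not h) holds, K gives O(c).
Premises 1, 6, 7, 11 do not contribute to this derivation.
Hence c is obligatory.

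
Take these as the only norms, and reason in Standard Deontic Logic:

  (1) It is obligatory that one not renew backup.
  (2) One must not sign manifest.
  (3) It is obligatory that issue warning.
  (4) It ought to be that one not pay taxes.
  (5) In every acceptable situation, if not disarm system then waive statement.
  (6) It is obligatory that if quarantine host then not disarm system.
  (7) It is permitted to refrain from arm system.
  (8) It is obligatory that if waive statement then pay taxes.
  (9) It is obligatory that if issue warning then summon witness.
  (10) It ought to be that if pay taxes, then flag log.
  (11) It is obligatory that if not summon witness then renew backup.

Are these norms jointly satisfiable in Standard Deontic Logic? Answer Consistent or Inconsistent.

Premise 11 is O(¬summon_witness → renew_backup), but O(¬summon_witness) is not derivable from the premises, so it does not yield O(renew_backup).
So O(renew_backup) is not derivable, and the apparent clash with O(¬renew_backup) does not arise.
A world satisfying every obligation exists (e.g. arm_system=false, disarm_system=true, flag_log=false, issue_warning=true, pay_taxes=false, quarantine_host=false, renew_backup=false, sign_manifest=false, summon_witness=true, waive_statement=false); no atom is both obligatory and forbidden, so the set is consistent.

Consistent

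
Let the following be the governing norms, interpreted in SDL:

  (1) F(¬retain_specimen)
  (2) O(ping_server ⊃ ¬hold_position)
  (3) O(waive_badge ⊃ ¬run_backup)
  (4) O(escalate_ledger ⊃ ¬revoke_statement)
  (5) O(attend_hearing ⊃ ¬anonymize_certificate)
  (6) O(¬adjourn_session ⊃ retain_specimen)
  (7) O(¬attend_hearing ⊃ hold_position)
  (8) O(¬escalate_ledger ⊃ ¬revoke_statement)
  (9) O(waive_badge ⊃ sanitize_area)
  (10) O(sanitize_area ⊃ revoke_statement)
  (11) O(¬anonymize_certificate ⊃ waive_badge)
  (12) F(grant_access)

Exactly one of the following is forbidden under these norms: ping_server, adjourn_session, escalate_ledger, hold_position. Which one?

Premises 4 and 8 cover both cases: O(escalate_ledger ⊃ ¬revoke_statement) and O(¬escalate_ledger ⊃ ¬revoke_statement). Since escalate_ledger ∨ ¬escalate_ledger is a tautology, O(¬revoke_statement) follows.
Premise 10 is O(sanitize_area ⊃ revoke_statement); contrapositively O(¬revoke_statement ⊃ ¬sanitize_area). Since O(¬revoke_statement) holds, K gives O(¬sanitize_area).
The contrapositive of premise 9 (O(waive_badge ⊃ sanitize_area)) is O(¬sanitize_area ⊃ ¬waive_badge), and O(¬sanitize_area) is already established, so O(¬waive_badge).
The contrapositive of premise 11 (O(¬anonymize_certificate ⊃ waive_badge)) is O(¬waive_badge ⊃ anonymize_certificate), and O(¬waive_badge) is already established, so O(anonymize_certificate).
Premise 5 is O(attend_hearing ⊃ ¬anonymize_certificate); contrapositively O(anonymize_certificate ⊃ ¬attend_hearing). Since O(anonymize_certificate) holds, K gives O(¬attend_hearing).
From O(¬attend_hearing) and premise 7, O(¬attend_hearing ⊃ hold_position), we obtain O(hold_position).
Premise 2 is O(ping_server ⊃ ¬hold_position); contrapositively O(hold_position ⊃ ¬ping_server). Since O(hold_position) holds, K gives O(¬ping_server).
So O(¬ping_server) holds, i.e. ping_server is forbidden. None of the other listed options is forbidden under the premises.

ping_server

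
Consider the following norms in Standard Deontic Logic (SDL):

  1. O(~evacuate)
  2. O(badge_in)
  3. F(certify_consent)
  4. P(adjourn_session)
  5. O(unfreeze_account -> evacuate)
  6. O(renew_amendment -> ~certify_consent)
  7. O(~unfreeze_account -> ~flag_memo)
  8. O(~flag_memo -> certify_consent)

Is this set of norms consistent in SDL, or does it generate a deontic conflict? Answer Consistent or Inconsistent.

Inconsistent

Premise 3 is F(certify_consent), i.e. O(~certify_consent).
Premise 8, O(~flag_memo -> certify_consent), contraposes to O(~certify_consent -> flag_memo); with O(~certify_consent) we get O(flag_memo).
The contrapositive of premise 7 (O(~unfreeze_account -> ~flag_memo)) is O(flag_memo -> unfreeze_account), and O(flag_memo) is already established, so O(unfreeze_account).
From O(unfreeze_account) and premise 5, O(unfreeze_account -> evacuate), we obtain O(evacuate).
Yet premise 1 states O(~evacuate).
We now have both O(evacuate) and O(~evacuate) — evacuate is simultaneously obligatory and forbidden, violating the D-axiom.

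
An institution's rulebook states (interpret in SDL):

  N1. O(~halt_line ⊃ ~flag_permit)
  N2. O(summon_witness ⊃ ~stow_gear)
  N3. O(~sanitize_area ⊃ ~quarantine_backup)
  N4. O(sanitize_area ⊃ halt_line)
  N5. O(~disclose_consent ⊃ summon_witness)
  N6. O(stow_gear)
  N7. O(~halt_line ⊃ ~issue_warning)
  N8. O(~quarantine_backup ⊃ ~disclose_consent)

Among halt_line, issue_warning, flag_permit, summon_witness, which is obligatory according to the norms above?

halt_line

Premise 6 gives O(stow_gear).
Premise 2, O(summon_witness ⊃ ~stow_gear), contraposes to O(stow_gear ⊃ ~summon_witness); with O(stow_gear) we get O(~summon_witness).
The contrapositive of premise 5 (O(~disclose_consent ⊃ summon_witness)) is O(~summon_witness ⊃ disclose_consent), and O(~summon_witness) is already established, so O(disclose_consent).
Premise 8 is O(~quarantine_backup ⊃ ~disclose_consent); contrapositively O(disclose_consent ⊃ quarantine_backup). Since O(disclose_consent) holds, K gives O(quarantine_backup).
Premise 3, O(~sanitize_area ⊃ ~quarantine_backup), contraposes to O(quarantine_backup ⊃ sanitize_area); with O(quarantine_backup) we get O(sanitize_area).
Premise 4 is O(sanitize_area ⊃ halt_line); since O(sanitize_area), deontic closure gives O(halt_line).
So O(halt_line) holds — halt_line is obligatory. None of the other listed options is made obligatory by any chain of premises.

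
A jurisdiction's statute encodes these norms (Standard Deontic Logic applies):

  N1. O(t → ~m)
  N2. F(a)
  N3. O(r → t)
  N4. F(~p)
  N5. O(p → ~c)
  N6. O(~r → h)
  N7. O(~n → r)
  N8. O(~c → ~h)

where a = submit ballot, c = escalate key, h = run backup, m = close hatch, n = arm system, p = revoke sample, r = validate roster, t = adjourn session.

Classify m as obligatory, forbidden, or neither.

F(~p) at premise 4 means O(p).
With premise 5, O(p → ~c), the K-axiom yields O(~c).
Applying K to premise 8 (O(~c → ~h)) and O(~c) yields O(~h).
The contrapositive of premise 6 (O(~r → h)) is O(~h → r), and O(~h) is already established, so O(r).
Applying K to premise 3 (O(r → t)) and O(r) yields O(t).
With premise 1, O(t → ~m), the K-axiom yields O(~m).
Premises 2, 7 do not contribute to this derivation.
Thus O(~m), which is F(m): m is forbidden.

Forbidden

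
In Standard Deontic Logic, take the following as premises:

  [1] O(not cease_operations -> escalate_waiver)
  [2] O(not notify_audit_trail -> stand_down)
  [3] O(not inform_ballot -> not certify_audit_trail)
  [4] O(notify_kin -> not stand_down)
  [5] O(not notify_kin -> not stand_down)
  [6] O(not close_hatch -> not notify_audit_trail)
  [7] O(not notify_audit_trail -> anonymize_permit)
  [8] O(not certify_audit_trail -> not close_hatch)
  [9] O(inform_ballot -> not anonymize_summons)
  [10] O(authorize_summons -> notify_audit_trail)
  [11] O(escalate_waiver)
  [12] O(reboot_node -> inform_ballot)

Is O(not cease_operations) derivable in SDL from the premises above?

Premise 1 is O(not cease_operations -> escalate_waiver); even if O(escalate_waiver) held, inferring O(not cease_operations) would be affirming the consequent — invalid.
No other premise forces O(not cease_operations). An ideal world satisfying every premise can still have not cease_operations false, so O(not cease_operations) is not derivable.

No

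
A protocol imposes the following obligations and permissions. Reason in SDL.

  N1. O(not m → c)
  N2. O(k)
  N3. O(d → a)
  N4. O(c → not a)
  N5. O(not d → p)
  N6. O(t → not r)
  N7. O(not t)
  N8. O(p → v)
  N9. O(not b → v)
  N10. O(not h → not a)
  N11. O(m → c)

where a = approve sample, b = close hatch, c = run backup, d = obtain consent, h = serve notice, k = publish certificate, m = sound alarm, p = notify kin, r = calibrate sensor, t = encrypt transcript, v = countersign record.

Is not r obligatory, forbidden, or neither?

Neither

Premise 6 is O(t → not r), but O(t) is not derivable from the premises, so it does not yield O(not r).
No premise or chain of K-axiom applications forces O(not r), and none forces O(r). So not r is neither obligatory nor forbidden under these norms.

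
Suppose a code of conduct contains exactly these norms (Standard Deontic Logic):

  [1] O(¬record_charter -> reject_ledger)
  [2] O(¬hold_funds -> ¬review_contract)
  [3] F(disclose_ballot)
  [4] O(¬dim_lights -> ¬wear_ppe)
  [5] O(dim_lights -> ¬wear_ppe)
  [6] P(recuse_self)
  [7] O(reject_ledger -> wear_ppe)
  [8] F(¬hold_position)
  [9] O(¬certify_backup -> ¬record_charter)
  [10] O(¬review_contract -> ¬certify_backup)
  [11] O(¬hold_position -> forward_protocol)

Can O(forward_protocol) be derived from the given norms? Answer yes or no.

No

Premise 11 is O(¬hold_position -> forward_protocol), but O(¬hold_position) is not derivable from the premises, so it does not yield O(forward_protocol).
No other premise forces O(forward_protocol). An ideal world satisfying every premise can still have forward_protocol false, so O(forward_protocol) is not derivable.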